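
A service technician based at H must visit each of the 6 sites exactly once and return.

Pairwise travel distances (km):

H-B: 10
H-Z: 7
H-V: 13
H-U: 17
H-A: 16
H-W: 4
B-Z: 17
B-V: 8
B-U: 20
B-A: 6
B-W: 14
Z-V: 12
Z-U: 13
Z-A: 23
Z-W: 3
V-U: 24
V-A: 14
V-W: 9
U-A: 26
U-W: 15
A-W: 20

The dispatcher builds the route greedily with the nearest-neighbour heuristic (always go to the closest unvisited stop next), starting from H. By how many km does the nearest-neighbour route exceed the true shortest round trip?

H: W=4, Z=7, B=10, V=13, A=16, U=17 ⇒ W
W: Z=3, V=9, B=14, U=15, A=20 ⇒ Z
Z: V=12, U=13, B=17, A=23 ⇒ V
V: B=8, A=14, U=24 ⇒ B
B: A=6, U=20 ⇒ A
A: U=26 ⇒ U
NN route H → W → Z → V → B → A → U → H costs 76.
Optimal: H → B → A → V → W → Z → U → H costs 72 (by enumerating all 360 distinct tours).
Excess = 76 − 72 = 4.

The nearest-neighbour route is 4 km longer than optimal.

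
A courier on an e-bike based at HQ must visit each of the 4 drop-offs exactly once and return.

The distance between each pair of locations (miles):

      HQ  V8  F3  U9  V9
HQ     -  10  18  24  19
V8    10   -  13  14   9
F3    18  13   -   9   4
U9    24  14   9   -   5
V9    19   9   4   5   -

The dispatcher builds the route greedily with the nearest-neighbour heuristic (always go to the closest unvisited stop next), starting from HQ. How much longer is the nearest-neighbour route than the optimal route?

Excess over optimum: 5 miles.

HQ: V8=10, F3=18, V9=19, U9=24 ⇒ V8
V8: V9=9, F3=13, U9=14 ⇒ V9
V9: F3=4, U9=5 ⇒ F3
F3: U9=9 ⇒ U9
NN route HQ → V8 → V9 → F3 → U9 → HQ costs 56.
Optimal: HQ → V8 → U9 → V9 → F3 → HQ costs 51 (by enumerating all 12 distinct tours).
Excess = 56 − 51 = 5.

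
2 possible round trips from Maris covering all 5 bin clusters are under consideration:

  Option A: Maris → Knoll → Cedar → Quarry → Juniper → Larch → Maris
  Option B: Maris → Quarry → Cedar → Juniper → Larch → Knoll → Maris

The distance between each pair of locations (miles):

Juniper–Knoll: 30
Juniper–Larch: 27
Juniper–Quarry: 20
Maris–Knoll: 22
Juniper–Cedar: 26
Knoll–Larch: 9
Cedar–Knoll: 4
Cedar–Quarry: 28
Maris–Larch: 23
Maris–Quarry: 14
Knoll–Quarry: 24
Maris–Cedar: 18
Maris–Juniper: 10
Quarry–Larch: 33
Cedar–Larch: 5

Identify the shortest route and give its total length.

Option A: 22 + 4 + 28 + 20 + 27 + 23 = 124
Option B: 14 + 28 + 26 + 27 + 9 + 22 = 126

124 miles — Option A is the shortest.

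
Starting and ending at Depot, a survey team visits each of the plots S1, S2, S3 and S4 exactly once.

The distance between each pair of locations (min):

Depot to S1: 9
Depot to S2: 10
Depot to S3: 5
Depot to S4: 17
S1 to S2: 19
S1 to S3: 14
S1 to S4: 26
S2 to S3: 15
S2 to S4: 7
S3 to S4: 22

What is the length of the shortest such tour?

Minimum total distance: 62 min.

Depot - S1 - S2 - S3 - S4 - Depot: 9+19+15+22+17 = 82
Depot - S1 - S2 - S4 - S3 - Depot: 9+19+7+22+5 = 62
Depot - S1 - S3 - S2 - S4 - Depot: 9+14+15+7+17 = 62
Depot - S1 - S3 - S4 - S2 - Depot: 9+14+22+7+10 = 62
Depot - S1 - S4 - S2 - S3 - Depot: 9+26+7+15+5 = 62
Depot - S1 - S4 - S3 - S2 - Depot: 9+26+22+15+10 = 82
Depot - S2 - S1 - S3 - S4 - Depot: 10+19+14+22+17 = 82
Depot - S2 - S1 - S4 - S3 - Depot: 10+19+26+22+5 = 82
Depot - S2 - S3 - S1 - S4 - Depot: 10+15+14+26+17 = 82
Depot - S2 - S4 - S1 - S3 - Depot: 10+7+26+14+5 = 62
Depot - S3 - S1 - S2 - S4 - Depot: 5+14+19+7+17 = 62
Depot - S3 - S2 - S1 - S4 - Depot: 5+15+19+26+17 = 82
The minimum is 62.
One optimal route: Depot → S1 → S2 → S4 → S3 → Depot (or its reverse).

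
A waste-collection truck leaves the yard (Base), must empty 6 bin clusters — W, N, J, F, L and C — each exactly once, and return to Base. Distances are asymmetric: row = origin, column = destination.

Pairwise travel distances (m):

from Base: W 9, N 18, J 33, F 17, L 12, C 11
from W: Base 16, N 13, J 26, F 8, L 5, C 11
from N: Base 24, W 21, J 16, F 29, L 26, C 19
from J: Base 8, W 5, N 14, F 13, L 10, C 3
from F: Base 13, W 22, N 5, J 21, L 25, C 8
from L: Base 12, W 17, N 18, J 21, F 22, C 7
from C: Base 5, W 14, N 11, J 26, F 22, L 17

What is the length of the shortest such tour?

60 m — the shortest possible round trip.

Base → W → N → J → F → L → C → Base: 9+13+16+13+25+7+5 = 88
Base → W → N → J → F → C → L → Base: 9+13+16+13+8+17+12 = 88
Base → W → N → J → L → F → C → Base: 9+13+16+10+22+8+5 = 83
Base → W → N → J → L → C → F → Base: 9+13+16+10+7+22+13 = 90
Base → W → N → J → C → F → L → Base: 9+13+16+3+22+25+12 = 100
Base → W → N → J → C → L → F → Base: 9+13+16+3+17+22+13 = 93
Base → W → N → F → J → L → C → Base: 9+13+29+21+10+7+5 = 94
Base → W → N → F → J → C → L → Base: 9+13+29+21+3+17+12 = 104
… (712 more)
Base → W → F → N → J → L → C → Base: 9+8+5+16+10+7+5 = 60  ← best
The minimum is 60.
One optimal route: Base → W → F → N → J → L → C → Base.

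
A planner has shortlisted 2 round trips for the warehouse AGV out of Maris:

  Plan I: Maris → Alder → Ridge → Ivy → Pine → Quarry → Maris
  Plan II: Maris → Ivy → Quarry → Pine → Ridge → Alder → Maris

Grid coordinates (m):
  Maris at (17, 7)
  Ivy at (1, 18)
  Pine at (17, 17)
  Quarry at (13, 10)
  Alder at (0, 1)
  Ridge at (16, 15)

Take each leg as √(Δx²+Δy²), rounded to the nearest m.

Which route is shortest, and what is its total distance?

82 m — Plan II is the shortest.

Plan I: 18 + 21 + 15 + 16 + 8 + 5 = 83
Plan II: 19 + 14 + 8 + 2 + 21 + 18 = 82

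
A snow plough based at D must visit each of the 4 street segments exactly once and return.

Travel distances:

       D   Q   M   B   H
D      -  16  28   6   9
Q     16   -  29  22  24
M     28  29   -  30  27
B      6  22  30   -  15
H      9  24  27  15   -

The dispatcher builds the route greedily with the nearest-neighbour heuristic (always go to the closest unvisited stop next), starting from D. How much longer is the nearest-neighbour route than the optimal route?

D: B=6, H=9, Q=16, M=28 ⇒ B
B: H=15, Q=22, M=30 ⇒ H
H: Q=24, M=27 ⇒ Q
Q: M=29 ⇒ M
NN route D → B → H → Q → M → D costs 102.
Optimal: D → Q → M → H → B → D costs 93 (by enumerating all 12 distinct tours).
Excess = 102 − 93 = 9.

9 longer than the optimal tour.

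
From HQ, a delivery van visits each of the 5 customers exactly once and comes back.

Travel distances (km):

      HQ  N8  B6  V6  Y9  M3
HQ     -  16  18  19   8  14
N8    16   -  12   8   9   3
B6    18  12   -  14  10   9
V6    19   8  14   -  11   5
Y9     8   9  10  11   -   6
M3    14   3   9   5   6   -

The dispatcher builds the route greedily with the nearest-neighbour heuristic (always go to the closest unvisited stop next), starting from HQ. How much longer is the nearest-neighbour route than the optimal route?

From HQ: Y9=8, M3=14, N8=16, B6=18, V6=19 → choose Y9 (8).
From Y9: M3=6, N8=9, B6=10, V6=11 → choose M3 (6).
From M3: N8=3, V6=5, B6=9 → choose N8 (3).
From N8: V6=8, B6=12 → choose V6 (8).
From V6: B6=14 → choose B6 (14).
NN route HQ → Y9 → M3 → N8 → V6 → B6 → HQ costs 57.
Optimal: HQ → N8 → V6 → M3 → B6 → Y9 → HQ costs 56 (by enumerating all 60 distinct tours).
Excess = 57 − 56 = 1.

The nearest-neighbour route is 1 km longer than optimal.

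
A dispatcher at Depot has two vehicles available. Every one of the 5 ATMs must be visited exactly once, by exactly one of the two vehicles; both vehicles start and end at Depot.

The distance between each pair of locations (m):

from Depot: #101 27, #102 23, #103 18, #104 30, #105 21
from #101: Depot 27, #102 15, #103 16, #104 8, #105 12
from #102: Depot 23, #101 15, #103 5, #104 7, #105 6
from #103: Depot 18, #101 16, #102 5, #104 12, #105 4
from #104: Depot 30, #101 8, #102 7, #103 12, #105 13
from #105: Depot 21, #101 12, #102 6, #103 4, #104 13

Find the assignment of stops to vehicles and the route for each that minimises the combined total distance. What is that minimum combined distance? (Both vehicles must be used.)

105 m — the smallest possible combined total.

Check every non-empty split of the stops between the two vehicles; for each half take its own optimal tour:
  {#101} + {#102, #103, #104, #105}: 54 + 64 = 118
  {#102} + {#101, #103, #104, #105}: 46 + 70 = 116
  {#101, #102} + {#103, #104, #105}: 65 + 64 = 129
  {#103} + {#101, #102, #104, #105}: 36 + 69 = 105
  {#101, #103} + {#102, #104, #105}: 61 + 64 = 125
  {#102, #103} + {#101, #104, #105}: 46 + 69 = 115
  … (15 splits in total)
Best: vehicle 1 Depot → #103 → Depot = 36; vehicle 2 Depot → #101 → #104 → #102 → #105 → Depot = 69; combined 105.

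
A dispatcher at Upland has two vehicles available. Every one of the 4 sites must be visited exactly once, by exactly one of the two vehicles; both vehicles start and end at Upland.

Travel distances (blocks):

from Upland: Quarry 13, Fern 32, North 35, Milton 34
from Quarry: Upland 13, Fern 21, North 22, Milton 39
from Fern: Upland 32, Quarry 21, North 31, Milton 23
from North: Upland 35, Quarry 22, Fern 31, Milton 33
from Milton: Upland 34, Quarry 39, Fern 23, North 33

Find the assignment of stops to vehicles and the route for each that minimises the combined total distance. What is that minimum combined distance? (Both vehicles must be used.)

Try each way of splitting the stops between the two vehicles (each non-empty) and, for each split, find the best tour for each vehicle:
  {Quarry} + {Fern, North, Milton}: 26 + 123 = 149
  {Fern} + {Quarry, North, Milton}: 64 + 102 = 166
  {Quarry, Fern} + {North, Milton}: 66 + 102 = 168
  {North} + {Quarry, Fern, Milton}: 70 + 91 = 161
  {Quarry, North} + {Fern, Milton}: 70 + 89 = 159
  {Fern, North} + {Quarry, Milton}: 98 + 86 = 184
  … (7 splits in total)
Best: vehicle 1 Upland → Quarry → Upland = 26; vehicle 2 Upland → Fern → Milton → North → Upland = 123; combined 149.

Minimum combined distance: 149 blocks.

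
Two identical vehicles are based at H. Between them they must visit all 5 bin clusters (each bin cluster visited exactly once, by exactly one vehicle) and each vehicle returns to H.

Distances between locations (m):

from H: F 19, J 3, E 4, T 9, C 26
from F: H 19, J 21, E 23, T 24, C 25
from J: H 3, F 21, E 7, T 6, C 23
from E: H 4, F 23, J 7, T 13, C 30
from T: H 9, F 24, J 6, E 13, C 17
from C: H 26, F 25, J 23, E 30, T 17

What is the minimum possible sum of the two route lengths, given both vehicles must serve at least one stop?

78 m — the smallest possible combined total.

Try each way of splitting the stops between the two vehicles (each non-empty) and, for each split, find the best tour for each vehicle:
  {F} + {J, E, T, C}: 38 + 60 = 98
  {J} + {F, E, T, C}: 6 + 78 = 84
  {F, J} + {E, T, C}: 43 + 60 = 103
  {E} + {F, J, T, C}: 8 + 70 = 78
  {F, E} + {J, T, C}: 46 + 52 = 98
  {J, E} + {F, T, C}: 14 + 70 = 84
  … (15 splits in total)
Best: vehicle 1 H → E → H = 8; vehicle 2 H → F → C → T → J → H = 70; combined 78.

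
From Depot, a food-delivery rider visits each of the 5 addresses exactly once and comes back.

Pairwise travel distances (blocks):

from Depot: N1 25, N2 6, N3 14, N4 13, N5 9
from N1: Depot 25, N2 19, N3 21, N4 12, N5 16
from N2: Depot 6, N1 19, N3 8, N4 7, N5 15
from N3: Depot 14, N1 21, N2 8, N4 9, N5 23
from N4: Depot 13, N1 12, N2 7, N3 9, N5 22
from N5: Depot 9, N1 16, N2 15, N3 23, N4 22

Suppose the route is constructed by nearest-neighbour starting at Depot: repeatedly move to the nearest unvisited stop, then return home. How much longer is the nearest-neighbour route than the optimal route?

Depot: N2=6, N5=9, N4=13, N3=14, N1=25 ⇒ N2
N2: N4=7, N3=8, N5=15, N1=19 ⇒ N4
N4: N3=9, N1=12, N5=22 ⇒ N3
N3: N1=21, N5=23 ⇒ N1
N1: N5=16 ⇒ N5
NN route Depot → N2 → N4 → N3 → N1 → N5 → Depot costs 68.
Optimal: Depot → N2 → N3 → N4 → N1 → N5 → Depot costs 60 (by enumerating all 60 distinct tours).
Excess = 68 − 60 = 8.

8 blocks longer than the optimal tour.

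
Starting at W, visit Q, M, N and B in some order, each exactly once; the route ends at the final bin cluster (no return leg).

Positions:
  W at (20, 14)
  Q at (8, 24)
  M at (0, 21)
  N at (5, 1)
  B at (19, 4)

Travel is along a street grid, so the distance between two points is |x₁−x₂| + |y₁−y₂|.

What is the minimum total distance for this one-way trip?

64 — the minimum one-way total.

There are 4! = 24 possible orderings.
W - Q - M - N - B: 22+11+25+17 = 75
W - Q - M - B - N: 22+11+36+17 = 86
W - Q - N - M - B: 22+26+25+36 = 109
W - Q - N - B - M: 22+26+17+36 = 101
W - Q - B - M - N: 22+31+36+25 = 114
W - Q - B - N - M: 22+31+17+25 = 95
W - M - Q - N - B: 27+11+26+17 = 81
W - M - Q - B - N: 27+11+31+17 = 86
W - M - N - Q - B: 27+25+26+31 = 109
W - M - N - B - Q: 27+25+17+31 = 100
W - M - B - Q - N: 27+36+31+26 = 120
W - M - B - N - Q: 27+36+17+26 = 106
W - N - Q - M - B: 28+26+11+36 = 101
W - N - Q - B - M: 28+26+31+36 = 121
… (10 more)
W - B - N - M - Q: 11+17+25+11 = 64  ← best
The minimum is 64.
One shortest path: W → B → N → M → Q.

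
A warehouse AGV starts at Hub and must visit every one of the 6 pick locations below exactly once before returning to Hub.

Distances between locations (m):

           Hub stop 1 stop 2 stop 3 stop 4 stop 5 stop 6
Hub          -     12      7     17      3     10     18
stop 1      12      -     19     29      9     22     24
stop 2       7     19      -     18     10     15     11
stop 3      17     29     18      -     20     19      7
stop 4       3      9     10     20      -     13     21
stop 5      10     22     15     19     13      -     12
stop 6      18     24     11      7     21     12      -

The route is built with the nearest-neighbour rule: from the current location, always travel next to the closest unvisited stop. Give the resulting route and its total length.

Hub → [stop 4:3 / stop 2:7 / stop 5:10 / stop 1:12 / stop 3:17 / stop 6:18] → stop 4 (3)
stop 4 → [stop 1:9 / stop 2:10 / stop 5:13 / stop 3:20 / stop 6:21] → stop 1 (9)
stop 1 → [stop 2:19 / stop 5:22 / stop 6:24 / stop 3:29] → stop 2 (19)
stop 2 → [stop 6:11 / stop 5:15 / stop 3:18] → stop 6 (11)
stop 6 → [stop 3:7 / stop 5:12] → stop 3 (7)
stop 3 → [stop 5:19] → stop 5 (19)
Return stop 5→Hub: 10.
Total = 3 + 9 + 19 + 11 + 7 + 19 + 10 = 78.

Nearest-neighbour total = 78 m; route Hub → stop 4 → stop 1 → stop 2 → stop 6 → stop 3 → stop 5 → Hub.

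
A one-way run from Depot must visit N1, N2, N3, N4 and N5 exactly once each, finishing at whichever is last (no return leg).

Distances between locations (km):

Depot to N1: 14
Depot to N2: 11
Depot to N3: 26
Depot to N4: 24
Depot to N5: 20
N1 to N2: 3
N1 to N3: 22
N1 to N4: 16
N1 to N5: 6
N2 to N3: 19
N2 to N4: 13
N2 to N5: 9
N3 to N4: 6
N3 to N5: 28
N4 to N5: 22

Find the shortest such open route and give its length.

48 km — the minimum one-way total.

There are 5! = 120 possible orderings.
Depot→N1→N2→N3→N4→N5: 14+3+19+6+22 = 64
Depot→N1→N2→N3→N5→N4: 14+3+19+28+22 = 86
Depot→N1→N2→N4→N3→N5: 14+3+13+6+28 = 64
Depot→N1→N2→N4→N5→N3: 14+3+13+22+28 = 80
Depot→N1→N2→N5→N3→N4: 14+3+9+28+6 = 60
Depot→N1→N2→N5→N4→N3: 14+3+9+22+6 = 54
Depot→N1→N3→N2→N4→N5: 14+22+19+13+22 = 90
Depot→N1→N3→N2→N5→N4: 14+22+19+9+22 = 86
Depot→N1→N3→N4→N2→N5: 14+22+6+13+9 = 64
Depot→N1→N3→N4→N5→N2: 14+22+6+22+9 = 73
Depot→N1→N3→N5→N2→N4: 14+22+28+9+13 = 86
Depot→N1→N3→N5→N4→N2: 14+22+28+22+13 = 99
Depot→N1→N4→N2→N3→N5: 14+16+13+19+28 = 90
Depot→N1→N4→N2→N5→N3: 14+16+13+9+28 = 80
… (106 more)
Depot→N1→N5→N2→N4→N3: 14+6+9+13+6 = 48  ← best
The minimum is 48.
One shortest path: Depot → N1 → N5 → N2 → N4 → N3.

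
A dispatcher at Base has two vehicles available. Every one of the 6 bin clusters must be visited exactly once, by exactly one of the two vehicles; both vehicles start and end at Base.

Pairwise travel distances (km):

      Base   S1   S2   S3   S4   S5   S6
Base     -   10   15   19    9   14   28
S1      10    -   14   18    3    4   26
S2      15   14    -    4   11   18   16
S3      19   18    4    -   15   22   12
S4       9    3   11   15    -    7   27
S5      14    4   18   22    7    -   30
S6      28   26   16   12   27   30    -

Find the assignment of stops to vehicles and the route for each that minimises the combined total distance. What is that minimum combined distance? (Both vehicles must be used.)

Minimum combined distance: 89 km.

Check every non-empty split of the stops between the two vehicles; for each half take its own optimal tour:
  {S1} + {S2, S3, S4, S5, S6}: 20 + 76 = 96
  {S2} + {S1, S3, S4, S5, S6}: 30 + 76 = 106
  {S1, S2} + {S3, S4, S5, S6}: 39 + 76 = 115
  {S3} + {S1, S2, S4, S5, S6}: 38 + 76 = 114
  {S1, S3} + {S2, S4, S5, S6}: 47 + 76 = 123
  {S2, S3} + {S1, S4, S5, S6}: 38 + 74 = 112
  … (31 splits in total)
  {S1, S4, S5} + {S2, S3, S6}: 30 + 59 = 89  ← best
Best: vehicle 1 Base → S1 → S5 → S4 → Base = 30; vehicle 2 Base → S2 → S3 → S6 → Base = 59; combined 89.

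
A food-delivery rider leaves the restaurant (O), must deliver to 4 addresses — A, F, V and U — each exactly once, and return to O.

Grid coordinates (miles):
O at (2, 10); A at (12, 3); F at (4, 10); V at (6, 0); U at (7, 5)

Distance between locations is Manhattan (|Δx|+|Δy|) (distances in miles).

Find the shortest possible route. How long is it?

With 4 stops there are 4!/2 = 12 distinct round trips (a route and its reverse cost the same).
O - A - F - V - U - O: 17+15+12+6+10 = 60
O - A - F - U - V - O: 17+15+8+6+14 = 60
O - A - V - F - U - O: 17+9+12+8+10 = 56
O - A - V - U - F - O: 17+9+6+8+2 = 42
O - A - U - F - V - O: 17+7+8+12+14 = 58
O - A - U - V - F - O: 17+7+6+12+2 = 44
O - F - A - V - U - O: 2+15+9+6+10 = 42
O - F - A - U - V - O: 2+15+7+6+14 = 44
O - F - V - A - U - O: 2+12+9+7+10 = 40
O - F - U - A - V - O: 2+8+7+9+14 = 40
O - V - A - F - U - O: 14+9+15+8+10 = 56
O - V - F - A - U - O: 14+12+15+7+10 = 58
The minimum is 40.
One optimal route: O → F → V → A → U → O (or its reverse).

Minimum total distance: 40 miles.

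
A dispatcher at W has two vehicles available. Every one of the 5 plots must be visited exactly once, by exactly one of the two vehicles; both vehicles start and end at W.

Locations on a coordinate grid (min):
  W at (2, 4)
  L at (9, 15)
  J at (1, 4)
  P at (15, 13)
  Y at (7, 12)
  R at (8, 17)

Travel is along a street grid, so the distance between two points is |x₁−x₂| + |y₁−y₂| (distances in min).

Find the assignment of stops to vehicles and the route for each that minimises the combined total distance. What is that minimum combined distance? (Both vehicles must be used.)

Try each way of splitting the stops between the two vehicles (each non-empty) and, for each split, find the best tour for each vehicle:
  {L} + {J, P, Y, R}: 36 + 54 = 90
  {J} + {L, P, Y, R}: 2 + 52 = 54
  {L, J} + {P, Y, R}: 38 + 52 = 90
  {P} + {L, J, Y, R}: 44 + 42 = 86
  {L, P} + {J, Y, R}: 48 + 40 = 88
  {J, P} + {L, Y, R}: 46 + 40 = 86
  … (15 splits in total)
Best: vehicle 1 W → J → W = 2; vehicle 2 W → P → L → R → Y → W = 52; combined 54.

Minimum combined distance: 54 min.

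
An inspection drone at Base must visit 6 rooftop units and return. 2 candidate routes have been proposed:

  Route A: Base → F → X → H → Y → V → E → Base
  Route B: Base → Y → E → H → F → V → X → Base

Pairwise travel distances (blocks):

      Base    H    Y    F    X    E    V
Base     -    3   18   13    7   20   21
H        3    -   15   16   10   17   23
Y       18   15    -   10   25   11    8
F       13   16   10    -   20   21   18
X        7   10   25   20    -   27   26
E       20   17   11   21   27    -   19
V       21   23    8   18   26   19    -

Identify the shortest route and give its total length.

105 blocks — Route A is the shortest.

Route A: 13 + 20 + 10 + 15 + 8 + 19 + 20 = 105
Route B: 18 + 11 + 17 + 16 + 18 + 26 + 7 = 113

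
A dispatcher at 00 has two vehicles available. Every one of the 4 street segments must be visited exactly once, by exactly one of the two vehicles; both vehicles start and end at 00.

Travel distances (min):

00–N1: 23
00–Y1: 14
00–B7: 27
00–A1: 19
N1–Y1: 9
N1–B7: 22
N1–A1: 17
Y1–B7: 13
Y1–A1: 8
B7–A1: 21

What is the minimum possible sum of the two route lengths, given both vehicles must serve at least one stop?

Try each way of splitting the stops between the two vehicles (each non-empty) and, for each split, find the best tour for each vehicle:
  {N1} + {Y1, B7, A1}: 46 + 67 = 113
  {Y1} + {N1, B7, A1}: 28 + 85 = 113
  {N1, Y1} + {B7, A1}: 46 + 67 = 113
  {B7} + {N1, Y1, A1}: 54 + 59 = 113
  {N1, B7} + {Y1, A1}: 72 + 41 = 113
  {Y1, B7} + {N1, A1}: 54 + 59 = 113
  … (7 splits in total)
  {N1, Y1, B7} + {A1}: 72 + 38 = 110  ← best
Best: vehicle 1 00 → N1 → Y1 → B7 → 00 = 72; vehicle 2 00 → A1 → 00 = 38; combined 110.

Minimum combined distance: 110 min.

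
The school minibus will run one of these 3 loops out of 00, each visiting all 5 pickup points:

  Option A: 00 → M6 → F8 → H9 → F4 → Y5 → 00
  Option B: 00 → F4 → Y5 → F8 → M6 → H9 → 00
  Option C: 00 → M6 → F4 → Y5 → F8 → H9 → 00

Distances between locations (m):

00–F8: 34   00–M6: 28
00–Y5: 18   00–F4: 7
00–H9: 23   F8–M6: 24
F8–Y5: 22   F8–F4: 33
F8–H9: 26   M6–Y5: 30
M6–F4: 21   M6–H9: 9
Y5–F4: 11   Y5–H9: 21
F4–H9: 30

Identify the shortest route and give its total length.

96 m — Option B is the shortest.

Option A: 28 + 24 + 26 + 30 + 11 + 18 = 137
Option B: 7 + 11 + 22 + 24 + 9 + 23 = 96
Option C: 28 + 21 + 11 + 22 + 26 + 23 = 131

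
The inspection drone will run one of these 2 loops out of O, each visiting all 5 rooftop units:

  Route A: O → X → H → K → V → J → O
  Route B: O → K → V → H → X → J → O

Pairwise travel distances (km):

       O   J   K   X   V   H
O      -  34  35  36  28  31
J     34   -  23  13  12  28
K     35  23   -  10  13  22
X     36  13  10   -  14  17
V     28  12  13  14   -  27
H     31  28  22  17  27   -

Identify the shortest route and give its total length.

Route A: 36 + 17 + 22 + 13 + 12 + 34 = 134
Route B: 35 + 13 + 27 + 17 + 13 + 34 = 139

Shortest is Route A, total 134 km.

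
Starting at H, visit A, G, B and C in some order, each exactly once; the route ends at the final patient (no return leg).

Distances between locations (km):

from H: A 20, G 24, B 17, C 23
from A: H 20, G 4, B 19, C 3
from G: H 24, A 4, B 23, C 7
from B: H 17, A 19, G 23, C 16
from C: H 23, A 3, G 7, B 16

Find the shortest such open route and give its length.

Minimum one-way distance = 40 km.

There are 4! = 24 possible orderings.
H → A → G → B → C: 20+4+23+16 = 63
H → A → G → C → B: 20+4+7+16 = 47
H → A → B → G → C: 20+19+23+7 = 69
H → A → B → C → G: 20+19+16+7 = 62
H → A → C → G → B: 20+3+7+23 = 53
H → A → C → B → G: 20+3+16+23 = 62
H → G → A → B → C: 24+4+19+16 = 63
H → G → A → C → B: 24+4+3+16 = 47
H → G → B → A → C: 24+23+19+3 = 69
H → G → B → C → A: 24+23+16+3 = 66
H → G → C → A → B: 24+7+3+19 = 53
H → G → C → B → A: 24+7+16+19 = 66
H → B → A → G → C: 17+19+4+7 = 47
H → B → A → C → G: 17+19+3+7 = 46
… (10 more)
H → B → C → A → G: 17+16+3+4 = 40  ← best
The minimum is 40.
One shortest path: H → B → C → A → G.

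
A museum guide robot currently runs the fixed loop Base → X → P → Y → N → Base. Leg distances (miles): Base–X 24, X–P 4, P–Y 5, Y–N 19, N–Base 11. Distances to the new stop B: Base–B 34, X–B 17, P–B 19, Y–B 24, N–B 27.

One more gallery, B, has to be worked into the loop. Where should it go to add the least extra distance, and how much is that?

Insertion cost between consecutive stops i–j is d(i,B) + d(B,j) − d(i,j):
  between Base and X: 34 + 17 − 24 = 27
  between X and P: 17 + 19 − 4 = 32
  between P and Y: 19 + 24 − 5 = 38
  between Y and N: 24 + 27 − 19 = 32
  between N and Base: 27 + 34 − 11 = 50
Cheapest insertion is between Base and X, adding 27.
New total = 63 + 27 = 90.

Adding 27 miles by placing B on the Base–X leg.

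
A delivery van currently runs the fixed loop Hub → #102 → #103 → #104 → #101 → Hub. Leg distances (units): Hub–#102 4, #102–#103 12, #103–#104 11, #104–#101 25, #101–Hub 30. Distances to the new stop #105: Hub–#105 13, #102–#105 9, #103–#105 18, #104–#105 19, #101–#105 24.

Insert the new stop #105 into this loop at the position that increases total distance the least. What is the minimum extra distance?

Adding 7 by placing #105 on the #101–Hub leg.

Insertion cost between consecutive stops i–j is d(i,#105) + d(#105,j) − d(i,j):
  between Hub and #102: 13 + 9 − 4 = 18
  between #102 and #103: 9 + 18 − 12 = 15
  between #103 and #104: 18 + 19 − 11 = 26
  between #104 and #101: 19 + 24 − 25 = 18
  between #101 and Hub: 24 + 13 − 30 = 7
Cheapest insertion is between #101 and Hub, adding 7.
New total = 82 + 7 = 89.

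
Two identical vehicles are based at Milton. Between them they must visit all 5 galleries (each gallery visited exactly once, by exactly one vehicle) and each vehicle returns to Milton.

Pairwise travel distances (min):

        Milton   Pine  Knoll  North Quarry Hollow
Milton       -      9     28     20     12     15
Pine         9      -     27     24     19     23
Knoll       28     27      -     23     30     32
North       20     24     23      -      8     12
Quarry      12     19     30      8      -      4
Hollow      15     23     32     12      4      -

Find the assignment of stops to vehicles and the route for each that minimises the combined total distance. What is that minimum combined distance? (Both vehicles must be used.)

96 min — the smallest possible combined total.

Try each way of splitting the stops between the two vehicles (each non-empty) and, for each split, find the best tour for each vehicle:
  {Pine} + {Knoll, North, Quarry, Hollow}: 18 + 78 = 96
  {Knoll} + {Pine, North, Quarry, Hollow}: 56 + 60 = 116
  {Pine, Knoll} + {North, Quarry, Hollow}: 64 + 47 = 111
  {North} + {Pine, Knoll, Quarry, Hollow}: 40 + 84 = 124
  {Pine, North} + {Knoll, Quarry, Hollow}: 53 + 76 = 129
  {Knoll, North} + {Pine, Quarry, Hollow}: 71 + 47 = 118
  … (15 splits in total)
Best: vehicle 1 Milton → Pine → Milton = 18; vehicle 2 Milton → Knoll → North → Quarry → Hollow → Milton = 78; combined 96.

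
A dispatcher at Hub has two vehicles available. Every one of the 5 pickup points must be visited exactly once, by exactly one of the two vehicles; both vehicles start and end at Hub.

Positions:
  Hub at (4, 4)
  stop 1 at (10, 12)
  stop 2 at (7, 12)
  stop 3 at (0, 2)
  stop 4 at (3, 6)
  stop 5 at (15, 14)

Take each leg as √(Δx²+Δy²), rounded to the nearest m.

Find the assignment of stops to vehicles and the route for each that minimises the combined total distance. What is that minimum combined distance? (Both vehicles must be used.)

40 m — the smallest possible combined total.

There are 2^4 − 1 = 15 ways to divide the 5 stops into two non-empty groups. For each, the best each vehicle can do is its own shortest tour through its group:
  {stop 1} + {stop 2, stop 3, stop 4, stop 5}: 20 + 39 = 59
  {stop 2} + {stop 1, stop 3, stop 4, stop 5}: 18 + 38 = 56
  {stop 1, stop 2} + {stop 3, stop 4, stop 5}: 22 + 38 = 60
  {stop 3} + {stop 1, stop 2, stop 4, stop 5}: 8 + 32 = 40
  {stop 1, stop 3} + {stop 2, stop 4, stop 5}: 28 + 32 = 60
  {stop 2, stop 3} + {stop 1, stop 4, stop 5}: 25 + 31 = 56
  … (15 splits in total)
Best: vehicle 1 Hub → stop 3 → Hub = 8; vehicle 2 Hub → stop 1 → stop 5 → stop 2 → stop 4 → Hub = 32; combined 40.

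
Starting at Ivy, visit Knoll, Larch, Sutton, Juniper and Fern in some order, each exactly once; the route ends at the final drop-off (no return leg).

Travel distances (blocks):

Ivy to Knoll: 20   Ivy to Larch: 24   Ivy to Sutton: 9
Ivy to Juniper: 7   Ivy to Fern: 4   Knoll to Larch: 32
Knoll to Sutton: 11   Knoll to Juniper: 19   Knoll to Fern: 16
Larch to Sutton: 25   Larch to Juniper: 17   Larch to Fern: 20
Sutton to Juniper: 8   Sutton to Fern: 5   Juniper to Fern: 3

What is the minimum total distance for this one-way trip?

There are 5! = 120 possible orderings.
Ivy→Knoll→Larch→Sutton→Juniper→Fern: 20+32+25+8+3 = 88
Ivy→Knoll→Larch→Sutton→Fern→Juniper: 20+32+25+5+3 = 85
Ivy→Knoll→Larch→Juniper→Sutton→Fern: 20+32+17+8+5 = 82
Ivy→Knoll→Larch→Juniper→Fern→Sutton: 20+32+17+3+5 = 77
Ivy→Knoll→Larch→Fern→Sutton→Juniper: 20+32+20+5+8 = 85
Ivy→Knoll→Larch→Fern→Juniper→Sutton: 20+32+20+3+8 = 83
Ivy→Knoll→Sutton→Larch→Juniper→Fern: 20+11+25+17+3 = 76
Ivy→Knoll→Sutton→Larch→Fern→Juniper: 20+11+25+20+3 = 79
Ivy→Knoll→Sutton→Juniper→Larch→Fern: 20+11+8+17+20 = 76
Ivy→Knoll→Sutton→Juniper→Fern→Larch: 20+11+8+3+20 = 62
Ivy→Knoll→Sutton→Fern→Larch→Juniper: 20+11+5+20+17 = 73
Ivy→Knoll→Sutton→Fern→Juniper→Larch: 20+11+5+3+17 = 56
Ivy→Knoll→Juniper→Larch→Sutton→Fern: 20+19+17+25+5 = 86
Ivy→Knoll→Juniper→Larch→Fern→Sutton: 20+19+17+20+5 = 81
… (106 more)
The minimum is 56.
One shortest path: Ivy → Knoll → Sutton → Fern → Juniper → Larch.

Minimum one-way distance = 56 blocks.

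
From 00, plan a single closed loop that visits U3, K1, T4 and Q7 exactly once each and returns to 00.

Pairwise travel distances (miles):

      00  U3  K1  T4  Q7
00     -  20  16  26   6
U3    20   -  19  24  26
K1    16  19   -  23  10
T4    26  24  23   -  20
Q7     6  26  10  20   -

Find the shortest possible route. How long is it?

Shortest round trip = 83 miles.

With 4 stops there are 4!/2 = 12 distinct round trips (a route and its reverse cost the same).
00→U3→K1→T4→Q7→00: 20+19+23+20+6 = 88
00→U3→K1→Q7→T4→00: 20+19+10+20+26 = 95
00→U3→T4→K1→Q7→00: 20+24+23+10+6 = 83
00→U3→T4→Q7→K1→00: 20+24+20+10+16 = 90
00→U3→Q7→K1→T4→00: 20+26+10+23+26 = 105
00→U3→Q7→T4→K1→00: 20+26+20+23+16 = 105
00→K1→U3→T4→Q7→00: 16+19+24+20+6 = 85
00→K1→U3→Q7→T4→00: 16+19+26+20+26 = 107
00→K1→T4→U3→Q7→00: 16+23+24+26+6 = 95
00→K1→Q7→U3→T4→00: 16+10+26+24+26 = 102
00→T4→U3→K1→Q7→00: 26+24+19+10+6 = 85
00→T4→K1→U3→Q7→00: 26+23+19+26+6 = 100
The minimum is 83.
One optimal route: 00 → U3 → T4 → K1 → Q7 → 00 (or its reverse).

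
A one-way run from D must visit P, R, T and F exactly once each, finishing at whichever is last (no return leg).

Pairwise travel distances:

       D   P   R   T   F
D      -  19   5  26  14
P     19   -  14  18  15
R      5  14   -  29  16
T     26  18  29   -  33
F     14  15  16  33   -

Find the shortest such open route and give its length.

There are 4! = 24 possible orderings.
D → P → R → T → F: 19+14+29+33 = 95
D → P → R → F → T: 19+14+16+33 = 82
D → P → T → R → F: 19+18+29+16 = 82
D → P → T → F → R: 19+18+33+16 = 86
D → P → F → R → T: 19+15+16+29 = 79
D → P → F → T → R: 19+15+33+29 = 96
D → R → P → T → F: 5+14+18+33 = 70
D → R → P → F → T: 5+14+15+33 = 67
D → R → T → P → F: 5+29+18+15 = 67
D → R → T → F → P: 5+29+33+15 = 82
D → R → F → P → T: 5+16+15+18 = 54
D → R → F → T → P: 5+16+33+18 = 72
D → T → P → R → F: 26+18+14+16 = 74
D → T → P → F → R: 26+18+15+16 = 75
… (10 more)
The minimum is 54.
One shortest path: D → R → F → P → T.

Minimum one-way distance = 54.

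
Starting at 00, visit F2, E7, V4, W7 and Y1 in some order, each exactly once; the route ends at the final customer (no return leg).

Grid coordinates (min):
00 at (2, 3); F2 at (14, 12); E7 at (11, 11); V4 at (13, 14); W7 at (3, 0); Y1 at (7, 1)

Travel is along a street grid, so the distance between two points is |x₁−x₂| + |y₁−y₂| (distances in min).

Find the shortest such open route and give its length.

Shortest open route: 30 min.

There are 5! = 120 possible orderings.
00 - F2 - E7 - V4 - W7 - Y1: 21+4+5+24+5 = 59
00 - F2 - E7 - V4 - Y1 - W7: 21+4+5+19+5 = 54
00 - F2 - E7 - W7 - V4 - Y1: 21+4+19+24+19 = 87
00 - F2 - E7 - W7 - Y1 - V4: 21+4+19+5+19 = 68
00 - F2 - E7 - Y1 - V4 - W7: 21+4+14+19+24 = 82
00 - F2 - E7 - Y1 - W7 - V4: 21+4+14+5+24 = 68
00 - F2 - V4 - E7 - W7 - Y1: 21+3+5+19+5 = 53
00 - F2 - V4 - E7 - Y1 - W7: 21+3+5+14+5 = 48
00 - F2 - V4 - W7 - E7 - Y1: 21+3+24+19+14 = 81
00 - F2 - V4 - W7 - Y1 - E7: 21+3+24+5+14 = 67
00 - F2 - V4 - Y1 - E7 - W7: 21+3+19+14+19 = 76
00 - F2 - V4 - Y1 - W7 - E7: 21+3+19+5+19 = 67
00 - F2 - W7 - E7 - V4 - Y1: 21+23+19+5+19 = 87
00 - F2 - W7 - E7 - Y1 - V4: 21+23+19+14+19 = 96
… (106 more)
00 - W7 - Y1 - E7 - F2 - V4: 4+5+14+4+3 = 30  ← best
The minimum is 30.
One shortest path: 00 → W7 → Y1 → E7 → F2 → V4.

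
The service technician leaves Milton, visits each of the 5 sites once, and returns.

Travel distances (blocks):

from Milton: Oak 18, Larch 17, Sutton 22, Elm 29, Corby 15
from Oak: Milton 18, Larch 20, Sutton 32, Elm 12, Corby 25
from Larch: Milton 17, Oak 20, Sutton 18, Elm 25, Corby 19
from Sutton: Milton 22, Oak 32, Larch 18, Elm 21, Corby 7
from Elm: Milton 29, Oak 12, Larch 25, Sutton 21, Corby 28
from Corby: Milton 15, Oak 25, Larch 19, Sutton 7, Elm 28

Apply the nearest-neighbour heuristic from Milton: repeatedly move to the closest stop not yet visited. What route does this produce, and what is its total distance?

Nearest-neighbour total = 101 blocks; route Milton → Corby → Sutton → Larch → Oak → Elm → Milton.

From Milton: distances to unvisited — Corby=15, Larch=17, Oak=18, Sutton=22, Elm=29. Nearest is Corby (15).
From Corby: distances to unvisited — Sutton=7, Larch=19, Oak=25, Elm=28. Nearest is Sutton (7).
From Sutton: distances to unvisited — Larch=18, Elm=21, Oak=32. Nearest is Larch (18).
From Larch: distances to unvisited — Oak=20, Elm=25. Nearest is Oak (20).
From Oak: distances to unvisited — Elm=12. Nearest is Elm (12).
Return Elm→Milton: 29.
Total = 15 + 7 + 18 + 20 + 12 + 29 = 101.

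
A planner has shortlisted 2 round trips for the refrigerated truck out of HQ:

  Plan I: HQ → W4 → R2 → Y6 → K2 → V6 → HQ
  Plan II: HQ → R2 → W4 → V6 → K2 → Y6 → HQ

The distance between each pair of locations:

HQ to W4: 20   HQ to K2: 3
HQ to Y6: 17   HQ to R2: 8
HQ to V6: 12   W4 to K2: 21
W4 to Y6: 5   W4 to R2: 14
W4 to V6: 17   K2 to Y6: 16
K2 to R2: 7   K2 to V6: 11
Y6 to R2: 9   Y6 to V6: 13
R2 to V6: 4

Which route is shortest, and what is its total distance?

Shortest is Plan I, total 82.

Plan I: 20 + 14 + 9 + 16 + 11 + 12 = 82
Plan II: 8 + 14 + 17 + 11 + 16 + 17 = 83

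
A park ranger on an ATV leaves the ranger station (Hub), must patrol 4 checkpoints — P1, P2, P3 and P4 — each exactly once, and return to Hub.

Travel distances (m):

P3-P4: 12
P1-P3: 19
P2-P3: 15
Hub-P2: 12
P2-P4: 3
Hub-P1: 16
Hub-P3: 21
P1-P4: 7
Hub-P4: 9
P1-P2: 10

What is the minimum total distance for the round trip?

Shortest round trip = 62 m.

Hub→P1→P2→P3→P4→Hub: 16+10+15+12+9 = 62
Hub→P1→P2→P4→P3→Hub: 16+10+3+12+21 = 62
Hub→P1→P3→P2→P4→Hub: 16+19+15+3+9 = 62
Hub→P1→P3→P4→P2→Hub: 16+19+12+3+12 = 62
Hub→P1→P4→P2→P3→Hub: 16+7+3+15+21 = 62
Hub→P1→P4→P3→P2→Hub: 16+7+12+15+12 = 62
Hub→P2→P1→P3→P4→Hub: 12+10+19+12+9 = 62
Hub→P2→P1→P4→P3→Hub: 12+10+7+12+21 = 62
Hub→P2→P3→P1→P4→Hub: 12+15+19+7+9 = 62
Hub→P2→P4→P1→P3→Hub: 12+3+7+19+21 = 62
Hub→P3→P1→P2→P4→Hub: 21+19+10+3+9 = 62
Hub→P3→P2→P1→P4→Hub: 21+15+10+7+9 = 62
The minimum is 62.
One optimal route: Hub → P1 → P2 → P3 → P4 → Hub (or its reverse).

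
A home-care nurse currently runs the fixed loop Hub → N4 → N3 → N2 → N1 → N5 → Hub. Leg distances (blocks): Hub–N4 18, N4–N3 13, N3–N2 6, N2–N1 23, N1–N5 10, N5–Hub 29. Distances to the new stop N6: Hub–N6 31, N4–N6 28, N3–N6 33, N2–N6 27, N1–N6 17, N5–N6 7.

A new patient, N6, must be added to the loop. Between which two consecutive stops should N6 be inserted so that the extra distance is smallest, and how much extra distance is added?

Insertion cost between consecutive stops i–j is d(i,N6) + d(N6,j) − d(i,j):
  between Hub and N4: 31 + 28 − 18 = 41
  between N4 and N3: 28 + 33 − 13 = 48
  between N3 and N2: 33 + 27 − 6 = 54
  between N2 and N1: 27 + 17 − 23 = 21
  between N1 and N5: 17 + 7 − 10 = 14
  between N5 and Hub: 7 + 31 − 29 = 9
Cheapest insertion is between N5 and Hub, adding 9.
New total = 99 + 9 = 108.

Adding 9 blocks by placing N6 on the N5–Hub leg.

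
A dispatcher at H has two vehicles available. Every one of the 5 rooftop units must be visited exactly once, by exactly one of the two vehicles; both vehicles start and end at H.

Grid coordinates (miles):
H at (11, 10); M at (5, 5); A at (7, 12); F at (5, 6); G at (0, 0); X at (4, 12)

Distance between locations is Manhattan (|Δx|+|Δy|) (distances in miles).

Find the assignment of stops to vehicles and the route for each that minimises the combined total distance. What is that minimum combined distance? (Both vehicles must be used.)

Try each way of splitting the stops between the two vehicles (each non-empty) and, for each split, find the best tour for each vehicle:
  {M} + {A, F, G, X}: 22 + 46 = 68
  {A} + {M, F, G, X}: 12 + 46 = 58
  {M, A} + {F, G, X}: 26 + 46 = 72
  {F} + {M, A, G, X}: 20 + 46 = 66
  {M, F} + {A, G, X}: 22 + 46 = 68
  {A, F} + {M, G, X}: 24 + 46 = 70
  … (15 splits in total)
Best: vehicle 1 H → A → H = 12; vehicle 2 H → F → M → G → X → H = 46; combined 58.

Minimum combined distance: 58 miles.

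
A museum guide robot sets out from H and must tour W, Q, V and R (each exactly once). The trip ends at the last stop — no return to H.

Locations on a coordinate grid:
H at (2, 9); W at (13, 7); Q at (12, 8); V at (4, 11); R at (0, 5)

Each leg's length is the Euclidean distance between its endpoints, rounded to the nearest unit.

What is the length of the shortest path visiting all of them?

There are 4! = 24 possible orderings.
H → W → Q → V → R: 11+1+9+7 = 28
H → W → Q → R → V: 11+1+12+7 = 31
H → W → V → Q → R: 11+10+9+12 = 42
H → W → V → R → Q: 11+10+7+12 = 40
H → W → R → Q → V: 11+13+12+9 = 45
H → W → R → V → Q: 11+13+7+9 = 40
H → Q → W → V → R: 10+1+10+7 = 28
H → Q → W → R → V: 10+1+13+7 = 31
H → Q → V → W → R: 10+9+10+13 = 42
H → Q → V → R → W: 10+9+7+13 = 39
H → Q → R → W → V: 10+12+13+10 = 45
H → Q → R → V → W: 10+12+7+10 = 39
H → V → W → Q → R: 3+10+1+12 = 26
H → V → W → R → Q: 3+10+13+12 = 38
… (10 more)
H → R → V → Q → W: 4+7+9+1 = 21  ← best
The minimum is 21.
One shortest path: H → R → V → Q → W.

21 — the minimum one-way total.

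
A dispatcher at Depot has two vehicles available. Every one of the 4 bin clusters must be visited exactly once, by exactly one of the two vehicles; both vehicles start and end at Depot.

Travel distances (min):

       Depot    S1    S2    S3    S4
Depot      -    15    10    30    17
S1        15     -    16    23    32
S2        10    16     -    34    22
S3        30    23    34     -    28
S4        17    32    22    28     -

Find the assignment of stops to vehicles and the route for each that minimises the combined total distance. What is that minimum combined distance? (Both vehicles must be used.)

Try each way of splitting the stops between the two vehicles (each non-empty) and, for each split, find the best tour for each vehicle:
  {S1} + {S2, S3, S4}: 30 + 89 = 119
  {S2} + {S1, S3, S4}: 20 + 83 = 103
  {S1, S2} + {S3, S4}: 41 + 75 = 116
  {S3} + {S1, S2, S4}: 60 + 70 = 130
  {S1, S3} + {S2, S4}: 68 + 49 = 117
  {S2, S3} + {S1, S4}: 74 + 64 = 138
  … (7 splits in total)
Best: vehicle 1 Depot → S2 → Depot = 20; vehicle 2 Depot → S1 → S3 → S4 → Depot = 83; combined 103.

Minimum combined distance: 103 min.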